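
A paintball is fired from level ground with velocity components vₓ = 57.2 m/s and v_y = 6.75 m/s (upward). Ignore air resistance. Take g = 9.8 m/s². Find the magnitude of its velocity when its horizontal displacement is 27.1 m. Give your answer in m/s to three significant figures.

57.2 m/s

At x = 27.1 m, t = x/vₓ = 27.1/57.20 = 0.4738 s.
Vertical velocity there: v_y = v_y0 − g t = 6.750 − 9.80 × 0.4738 = 2.107 m/s.
Speed: √(vₓ² + v_y²) = √(57.20² + 2.107²) = 57.24 m/s.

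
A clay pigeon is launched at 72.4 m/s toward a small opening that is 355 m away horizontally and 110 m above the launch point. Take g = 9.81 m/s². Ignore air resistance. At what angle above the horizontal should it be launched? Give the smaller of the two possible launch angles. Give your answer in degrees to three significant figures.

Trajectory: y = x tanθ − g x² (1 + tan²θ)/(2v₀²). With x = 355, y = 110, v₀ = 72.4, g = 9.81:
117.9 tan²θ − 355 tanθ + (227.9) = 0.
tanθ = [355 ± √(355² − 4 × 117.9 × (227.9))] / (2 × 117.9) = (355 ± 136.0) / 235.9, giving tanθ = 0.9283 or 2.082.
θ = 42.87° or 64.34°; the smaller is 42.87°.

42.9°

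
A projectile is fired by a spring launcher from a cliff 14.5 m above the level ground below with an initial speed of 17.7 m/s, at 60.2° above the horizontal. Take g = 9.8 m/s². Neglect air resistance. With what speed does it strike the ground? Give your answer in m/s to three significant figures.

Resolve: vₓ = 17.70 cos 60.2° = 8.796 m/s and v_y0 = 17.70 sin 60.2° = 15.36 m/s.
With up positive and y = 0 at the ground: y(t) = 14.5 + (15.36) t − 4.900 t². Setting y = 0 and taking the positive root: t = [15.36 + √(15.36² + 2·9.80·14.5)] / 9.80 = (15.36 + 22.81) / 9.80 = 3.894 s.
Vertical velocity at impact: v_y = v_y0 − g t = 15.36 − 9.80 × 3.894 = −22.81 m/s.
Speed: |v| = √(vₓ² + v_y²) = √(8.796² + 22.81²) = 24.44 m/s.

24.4 m/s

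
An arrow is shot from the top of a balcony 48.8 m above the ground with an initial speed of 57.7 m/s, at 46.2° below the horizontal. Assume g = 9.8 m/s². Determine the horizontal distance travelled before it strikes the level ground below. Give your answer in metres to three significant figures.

Components: vₓ = 57.70 cos 46.2° = 39.94 m/s, v_y0 = −41.65 m/s (downward).
The projectile lands when y = 48.8 + (−41.65) t − ½·9.80·t² = 0. Positive root: t = (−41.65 + √(41.65² + 2·9.80·48.8)) / 9.80 = (−41.65 + 51.87) / 9.80 = 1.044 s.
Horizontal distance: R = vₓ t = 39.94 × 1.044 = 41.68 m.

41.7 m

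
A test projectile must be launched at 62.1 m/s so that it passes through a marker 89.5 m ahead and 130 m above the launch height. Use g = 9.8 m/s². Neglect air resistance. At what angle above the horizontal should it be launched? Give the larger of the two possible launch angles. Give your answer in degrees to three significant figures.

81.6°

Trajectory: y = x tanθ − g x² (1 + tan²θ)/(2v₀²). With x = 89.5, y = 130, v₀ = 62.1, g = 9.80:
10.18 tan²θ − 89.5 tanθ + (140.2) = 0.
tanθ = [89.5 ± √(89.5² − 4 × 10.18 × (140.2))] / (2 × 10.18) = (89.5 ± 47.99) / 20.36, giving tanθ = 2.039 or 6.754.
θ = 63.88° or 81.58°; the larger is 81.58°.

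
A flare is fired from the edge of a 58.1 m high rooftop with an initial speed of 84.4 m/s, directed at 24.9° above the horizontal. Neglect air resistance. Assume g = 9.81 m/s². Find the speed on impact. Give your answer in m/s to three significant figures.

90.9 m/s

Resolve: vₓ = 84.40 cos 24.9° = 76.55 m/s and v_y0 = 84.40 sin 24.9° = 35.54 m/s.
Vertical motion (up positive, ground at y = 0): 4.905 t² − (35.54) t − 58.1 = 0, so t = (35.54 + √(35.54² + 2·9.81·58.1)) / 9.81 = (35.54 + 49.02) / 9.81 = 8.619 s.
Vertical velocity at impact: v_y = v_y0 − g t = 35.54 − 9.81 × 8.619 = −49.02 m/s.
Speed: |v| = √(vₓ² + v_y²) = √(76.55² + 49.02²) = 90.90 m/s.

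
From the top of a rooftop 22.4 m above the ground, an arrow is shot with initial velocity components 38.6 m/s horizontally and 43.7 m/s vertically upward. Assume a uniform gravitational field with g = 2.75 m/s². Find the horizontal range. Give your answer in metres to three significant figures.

Vertical motion (up positive, ground at y = 0): 1.375 t² − (43.70) t − 22.4 = 0, so t = (43.70 + √(43.70² + 2·2.75·22.4)) / 2.75 = (43.70 + 45.09) / 2.75 = 32.29 s.
Horizontal distance: R = vₓ t = 38.60 × 32.29 = 1246 m.

1250 m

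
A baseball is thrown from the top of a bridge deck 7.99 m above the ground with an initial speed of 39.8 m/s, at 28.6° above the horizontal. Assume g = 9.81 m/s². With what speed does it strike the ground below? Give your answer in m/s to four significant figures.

vₓ = 39.80 cos 28.6° = 34.94 m/s; v_y0 = 39.80 sin 28.6° = 19.05 m/s.
Vertical motion (up positive, ground at y = 0): 4.905 t² − (19.05) t − 7.99 = 0, so t = (19.05 + √(19.05² + 2·9.81·7.99)) / 9.81 = (19.05 + 22.80) / 9.81 = 4.266 s.
Vertical velocity at impact: v_y = v_y0 − g t = 19.05 − 9.81 × 4.266 = −22.80 m/s.
Speed: |v| = √(vₓ² + v_y²) = √(34.94² + 22.80²) = 41.72 m/s.

41.72 m/s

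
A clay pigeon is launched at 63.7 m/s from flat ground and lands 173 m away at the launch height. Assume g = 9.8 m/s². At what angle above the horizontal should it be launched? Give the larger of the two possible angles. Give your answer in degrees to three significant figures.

77.7°

Level-ground range R = v₀² sin(2θ)/g ⇒ sin(2θ) = gR/v₀² = 9.80 × 173 / 63.7² = 0.4178.
2θ = 24.70° or 180° − 24.70° = 155.3°, so θ = 12.35° or 77.65°.
The larger angle is 77.65°.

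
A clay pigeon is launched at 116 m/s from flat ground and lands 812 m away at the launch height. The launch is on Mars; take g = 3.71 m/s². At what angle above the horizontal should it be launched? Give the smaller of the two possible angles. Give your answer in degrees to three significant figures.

6.47°

R = v₀² sin 2θ / g gives sin 2θ = gR/v₀² = 3.71·812/116² = 0.2239.
2θ = 12.94° or 180° − 12.94° = 167.1°, so θ = 6.468° or 83.53°.
The smaller angle is 6.468°.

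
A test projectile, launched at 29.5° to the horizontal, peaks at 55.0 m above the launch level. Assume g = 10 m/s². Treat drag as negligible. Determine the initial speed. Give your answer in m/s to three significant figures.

At the peak v_y = 0, so v_y0 = √(2gH) = √(2 × 10.0 × 55.0) = 33.17 m/s.
v_y0 = v₀ sin θ ⇒ v₀ = 33.17 / sin 29.5° = 67.35 m/s.

67.4 m/s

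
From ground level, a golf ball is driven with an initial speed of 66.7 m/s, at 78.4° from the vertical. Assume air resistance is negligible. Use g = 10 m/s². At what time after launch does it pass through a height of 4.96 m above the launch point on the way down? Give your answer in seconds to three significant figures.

Components: vₓ = 66.70 sin 78.4° = 65.34 m/s, v_y0 = 66.70 cos 78.4° = 13.41 m/s.
Set y = v_y0 t − ½ g t² = 4.96: 5.000 t² − 13.41 t + 4.96 = 0.
t = [13.41 ± √(13.41² − 2·10.0·4.96)] / 10.0 = (13.41 ± 8.982) / 10.0, so t = 0.4430 s or t = 2.239 s.
The descending-branch root is 2.239 s.

2.24 s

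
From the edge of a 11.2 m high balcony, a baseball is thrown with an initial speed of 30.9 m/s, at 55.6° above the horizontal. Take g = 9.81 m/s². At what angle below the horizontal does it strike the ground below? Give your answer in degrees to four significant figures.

59.38°

Components: vₓ = 30.90 cos 55.6° = 17.46 m/s, v_y0 = 30.90 sin 55.6° = 25.50 m/s.
With up positive and y = 0 at the ground: y(t) = 11.2 + (25.50) t − 4.905 t². Setting y = 0 and taking the positive root: t = [25.50 + √(25.50² + 2·9.81·11.2)] / 9.81 = (25.50 + 29.49) / 9.81 = 5.605 s.
At impact: v_y = v_y0 − g t = −29.49 m/s; vₓ = 17.46 m/s.
Angle below horizontal: arctan(|v_y|/vₓ) = arctan(29.49/17.46) = 59.38°.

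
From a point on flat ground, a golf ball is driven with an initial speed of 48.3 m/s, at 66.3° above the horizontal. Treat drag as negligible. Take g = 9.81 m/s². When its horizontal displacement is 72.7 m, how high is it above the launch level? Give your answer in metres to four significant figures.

96.83 m

Components: vₓ = 48.30 cos 66.3° = 19.41 m/s, v_y0 = 48.30 sin 66.3° = 44.23 m/s.
At x = 72.7 m, t = x/vₓ = 72.7/19.41 = 3.745 s.
Height: y = v_y0 t − ½ g t² = 44.23 × 3.745 − 4.905 × 3.745² = 165.6 − 68.78 = 96.83 m.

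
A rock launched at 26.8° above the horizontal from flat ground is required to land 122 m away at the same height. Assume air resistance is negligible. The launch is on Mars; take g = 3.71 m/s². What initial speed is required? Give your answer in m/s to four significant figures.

23.71 m/s

On level ground R = v₀² sin 2θ / g ⇒ v₀ = √(gR / sin 2θ).
v₀ = √(3.71 × 122 / sin 53.60°) = √(452.6 / 0.8049) = √562.34 = 23.71 m/s.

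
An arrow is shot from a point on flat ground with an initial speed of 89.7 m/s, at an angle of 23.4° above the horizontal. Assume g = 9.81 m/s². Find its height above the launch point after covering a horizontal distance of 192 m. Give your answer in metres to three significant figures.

Components: vₓ = 89.70 cos 23.4° = 82.32 m/s, v_y0 = 89.70 sin 23.4° = 35.62 m/s.
x = vₓ t ⇒ t = 192/82.32 = 2.332 s.
Height: y = v_y0 t − ½ g t² = 35.62 × 2.332 − 4.905 × 2.332² = 83.09 − 26.68 = 56.40 m.

56.4 m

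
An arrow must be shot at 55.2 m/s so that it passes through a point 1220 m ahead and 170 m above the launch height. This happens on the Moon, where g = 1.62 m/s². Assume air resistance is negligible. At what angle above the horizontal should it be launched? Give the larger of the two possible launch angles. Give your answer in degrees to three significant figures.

Trajectory: y = x tanθ − g x² (1 + tan²θ)/(2v₀²). With x = 1220, y = 170, v₀ = 55.2, g = 1.62:
395.7 tan²θ − 1220 tanθ + (565.7) = 0.
tanθ = [1220 ± √(1220² − 4 × 395.7 × (565.7))] / (2 × 395.7) = (1220 ± 770.2) / 791.3, giving tanθ = 0.5685 or 2.515.
θ = 29.62° or 68.32°; the larger is 68.32°.

68.3°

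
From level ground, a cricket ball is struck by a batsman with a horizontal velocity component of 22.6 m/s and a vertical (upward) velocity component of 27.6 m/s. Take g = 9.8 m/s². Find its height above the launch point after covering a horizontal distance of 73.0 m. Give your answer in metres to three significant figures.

38.0 m

At x = 73.0 m, t = x/vₓ = 73.0/22.60 = 3.230 s.
Height: y = v_y0 t − ½ g t² = 27.60 × 3.230 − 4.900 × 3.230² = 89.15 − 51.12 = 38.03 m.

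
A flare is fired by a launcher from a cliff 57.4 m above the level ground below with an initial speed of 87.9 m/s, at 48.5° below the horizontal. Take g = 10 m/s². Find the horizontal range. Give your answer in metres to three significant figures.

vₓ = 87.90 cos 48.5° = 58.24 m/s; v_y0 = −65.83 m/s (downward).
Vertical motion (up positive, ground at y = 0): 5.000 t² − (−65.83) t − 57.4 = 0, so t = (−65.83 + √(65.83² + 2·10.0·57.4)) / 10.0 = (−65.83 + 74.04) / 10.0 = 0.8207 s.
Horizontal distance: R = vₓ t = 58.24 × 0.8207 = 47.80 m.

47.8 m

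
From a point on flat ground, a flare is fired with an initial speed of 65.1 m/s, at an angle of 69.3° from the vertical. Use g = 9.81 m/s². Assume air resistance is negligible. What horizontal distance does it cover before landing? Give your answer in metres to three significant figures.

286 m

Horizontal component vₓ = 65.10 sin 69.3° = 60.90 m/s; vertical v_y0 = 65.10 cos 69.3° = 23.01 m/s.
Time aloft: T = 2 v_y0 / g = 2 × 23.01 / 9.81 = 4.691 s.
Horizontal distance R = vₓ T = 60.90 × 4.691 = 285.7 m.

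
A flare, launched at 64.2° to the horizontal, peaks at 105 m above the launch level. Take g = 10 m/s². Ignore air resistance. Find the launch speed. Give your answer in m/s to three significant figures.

At the peak v_y = 0, so v_y0 = √(2gH) = √(2 × 10.0 × 105) = 45.83 m/s.
v_y0 = v₀ sin θ ⇒ v₀ = 45.83 / sin 64.2° = 50.90 m/s.

50.9 m/s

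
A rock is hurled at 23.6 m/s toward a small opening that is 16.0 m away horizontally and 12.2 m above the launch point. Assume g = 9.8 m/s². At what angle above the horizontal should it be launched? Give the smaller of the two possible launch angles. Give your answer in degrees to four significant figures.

46.72°

Trajectory: y = x tanθ − g x² (1 + tan²θ)/(2v₀²). With x = 16.0, y = 12.2, v₀ = 23.6, g = 9.80:
2.252 tan²θ − 16.0 tanθ + (14.45) = 0.
tanθ = [16.0 ± √(16.0² − 4 × 2.252 × (14.45))] / (2 × 2.252) = (16.0 ± 11.22) / 4.504, giving tanθ = 1.062 or 6.042.
θ = 46.72° or 80.60°; the smaller is 46.72°.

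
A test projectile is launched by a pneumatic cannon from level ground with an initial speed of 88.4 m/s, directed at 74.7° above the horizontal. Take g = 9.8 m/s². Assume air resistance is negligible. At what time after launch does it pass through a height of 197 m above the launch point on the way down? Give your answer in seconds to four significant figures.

14.66 s

Components: vₓ = 88.40 cos 74.7° = 23.33 m/s, v_y0 = 88.40 sin 74.7° = 85.27 m/s.
Height y(t) = 85.27 t − 4.900 t² = 197 gives 4.900 t² − 85.27 t + 197 = 0.
t = [85.27 ± √(85.27² − 2·9.80·197)] / 9.80 = (85.27 ± 58.39) / 9.80, so t = 2.743 s or t = 14.66 s.
The descending-branch root is 14.66 s.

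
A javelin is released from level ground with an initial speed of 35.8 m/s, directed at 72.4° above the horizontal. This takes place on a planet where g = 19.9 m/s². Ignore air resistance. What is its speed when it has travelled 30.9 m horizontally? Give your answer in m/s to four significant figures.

vₓ = 35.80 cos 72.4° = 10.82 m/s; v_y0 = 35.80 sin 72.4° = 34.12 m/s.
Time to reach x = 30.9 m: t = x/vₓ = 30.9/10.82 = 2.855 s.
Vertical velocity there: v_y = v_y0 − g t = 34.12 − 19.9 × 2.855 = −22.68 m/s.
Speed: √(vₓ² + v_y²) = √(10.82² + 22.68²) = 25.13 m/s.

25.13 m/s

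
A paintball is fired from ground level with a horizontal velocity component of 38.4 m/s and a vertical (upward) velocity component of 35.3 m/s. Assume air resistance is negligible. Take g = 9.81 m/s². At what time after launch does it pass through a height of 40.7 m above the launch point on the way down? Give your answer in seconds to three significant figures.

5.75 s

Set y = v_y0 t − ½ g t² = 40.7: 4.905 t² − 35.30 t + 40.7 = 0.
t = [35.30 ± √(35.30² − 2·9.81·40.7)] / 9.81 = (35.30 ± 21.16) / 9.81, so t = 1.442 s or t = 5.755 s.
The descending-branch root is 5.755 s.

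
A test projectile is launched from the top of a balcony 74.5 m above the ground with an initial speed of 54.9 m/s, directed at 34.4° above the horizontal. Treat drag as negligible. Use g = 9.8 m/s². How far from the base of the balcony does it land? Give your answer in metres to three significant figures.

371 m

Horizontal component vₓ = 54.90 cos 34.4° = 45.30 m/s; vertical v_y0 = 54.90 sin 34.4° = 31.02 m/s.
The projectile lands when y = 74.5 + (31.02) t − ½·9.80·t² = 0. Positive root: t = (31.02 + √(31.02² + 2·9.80·74.5)) / 9.80 = (31.02 + 49.22) / 9.80 = 8.187 s.
Horizontal distance: R = vₓ t = 45.30 × 8.187 = 370.9 m.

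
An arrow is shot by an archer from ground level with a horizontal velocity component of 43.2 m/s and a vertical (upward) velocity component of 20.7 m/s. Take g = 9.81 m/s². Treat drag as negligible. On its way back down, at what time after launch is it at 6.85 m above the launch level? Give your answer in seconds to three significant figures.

Height y(t) = 20.70 t − 4.905 t² = 6.85 gives 4.905 t² − 20.70 t + 6.85 = 0.
Quadratic formula: t = (20.70 ± √294.09) / 9.81 = (20.70 ± 17.15) / 9.81 → t = 0.3620 s or 3.858 s.
The descending-branch root is 3.858 s.

3.86 s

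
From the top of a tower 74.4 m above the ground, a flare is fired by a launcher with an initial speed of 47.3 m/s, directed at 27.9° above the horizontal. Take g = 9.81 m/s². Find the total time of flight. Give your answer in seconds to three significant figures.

vₓ = 47.30 cos 27.9° = 41.80 m/s; v_y0 = 47.30 sin 27.9° = 22.13 m/s.
With up positive and y = 0 at the ground: y(t) = 74.4 + (22.13) t − 4.905 t². Setting y = 0 and taking the positive root: t = [22.13 + √(22.13² + 2·9.81·74.4)] / 9.81 = (22.13 + 44.15) / 9.81 = 6.757 s.

6.76 s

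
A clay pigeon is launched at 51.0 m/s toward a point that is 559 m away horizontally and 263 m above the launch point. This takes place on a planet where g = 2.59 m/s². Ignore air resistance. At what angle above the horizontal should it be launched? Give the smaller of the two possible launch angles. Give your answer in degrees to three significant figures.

Trajectory: y = x tanθ − g x² (1 + tan²θ)/(2v₀²). With x = 559, y = 263, v₀ = 51.0, g = 2.59:
155.6 tan²θ − 559 tanθ + (418.6) = 0.
tanθ = [559 ± √(559² − 4 × 155.6 × (418.6))] / (2 × 155.6) = (559 ± 228.0) / 311.2, giving tanθ = 1.064 or 2.529.
θ = 46.77° or 68.43°; the smaller is 46.77°.

46.8°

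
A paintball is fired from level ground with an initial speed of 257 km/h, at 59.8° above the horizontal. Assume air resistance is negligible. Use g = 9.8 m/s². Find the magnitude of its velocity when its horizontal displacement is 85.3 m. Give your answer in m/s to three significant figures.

Convert: 257 km/h = 257/3.6 = 71.39 m/s.
Resolve: vₓ = 71.39 cos 59.8° = 35.91 m/s and v_y0 = 71.39 sin 59.8° = 61.70 m/s.
At x = 85.3 m, t = x/vₓ = 85.3/35.91 = 2.375 s.
Vertical velocity there: v_y = v_y0 − g t = 61.70 − 9.80 × 2.375 = 38.42 m/s.
Speed: √(vₓ² + v_y²) = √(35.91² + 38.42²) = 52.59 m/s.

52.6 m/s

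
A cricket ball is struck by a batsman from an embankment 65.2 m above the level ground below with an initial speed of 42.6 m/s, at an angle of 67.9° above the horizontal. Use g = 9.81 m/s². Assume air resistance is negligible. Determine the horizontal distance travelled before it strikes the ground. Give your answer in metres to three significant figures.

152 m

vₓ = 42.60 cos 67.9° = 16.03 m/s; v_y0 = 42.60 sin 67.9° = 39.47 m/s.
With up positive and y = 0 at the ground: y(t) = 65.2 + (39.47) t − 4.905 t². Setting y = 0 and taking the positive root: t = [39.47 + √(39.47² + 2·9.81·65.2)] / 9.81 = (39.47 + 53.26) / 9.81 = 9.453 s.
Horizontal distance: R = vₓ t = 16.03 × 9.453 = 151.5 m.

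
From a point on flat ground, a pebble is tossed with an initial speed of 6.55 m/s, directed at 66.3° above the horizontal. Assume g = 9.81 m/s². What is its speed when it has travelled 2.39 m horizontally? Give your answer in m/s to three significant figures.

3.92 m/s

Horizontal component vₓ = 6.550 cos 66.3° = 2.633 m/s; vertical v_y0 = 6.550 sin 66.3° = 5.998 m/s.
x = vₓ t ⇒ t = 2.39/2.633 = 0.9078 s.
Vertical velocity there: v_y = v_y0 − g t = 5.998 − 9.81 × 0.9078 = −2.908 m/s.
Speed: √(vₓ² + v_y²) = √(2.633² + 2.908²) = 3.923 m/s.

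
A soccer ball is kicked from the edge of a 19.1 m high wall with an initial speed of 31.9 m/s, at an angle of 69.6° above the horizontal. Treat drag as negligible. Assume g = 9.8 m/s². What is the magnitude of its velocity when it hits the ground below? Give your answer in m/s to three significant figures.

vₓ = 31.90 cos 69.6° = 11.12 m/s; v_y0 = 31.90 sin 69.6° = 29.90 m/s.
Vertical motion (up positive, ground at y = 0): 4.900 t² − (29.90) t − 19.1 = 0, so t = (29.90 + √(29.90² + 2·9.80·19.1)) / 9.80 = (29.90 + 35.61) / 9.80 = 6.685 s.
Vertical velocity at impact: v_y = v_y0 − g t = 29.90 − 9.80 × 6.685 = −35.61 m/s.
Speed: |v| = √(vₓ² + v_y²) = √(11.12² + 35.61²) = 37.31 m/s.

37.3 m/s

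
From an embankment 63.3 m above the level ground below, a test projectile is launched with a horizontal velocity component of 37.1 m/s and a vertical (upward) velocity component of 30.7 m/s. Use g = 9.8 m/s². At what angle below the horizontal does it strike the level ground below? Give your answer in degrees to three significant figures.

Vertical motion (up positive, ground at y = 0): 4.900 t² − (30.70) t − 63.3 = 0, so t = (30.70 + √(30.70² + 2·9.80·63.3)) / 9.80 = (30.70 + 46.72) / 9.80 = 7.900 s.
At impact: v_y = v_y0 − g t = −46.72 m/s; vₓ = 37.10 m/s.
Angle below horizontal: arctan(|v_y|/vₓ) = arctan(46.72/37.10) = 51.55°.

51.5°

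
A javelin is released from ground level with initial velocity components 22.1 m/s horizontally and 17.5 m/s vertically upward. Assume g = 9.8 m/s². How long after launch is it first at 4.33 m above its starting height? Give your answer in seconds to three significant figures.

Height y(t) = 17.50 t − 4.900 t² = 4.33 gives 4.900 t² − 17.50 t + 4.33 = 0.
Quadratic formula: t = (17.50 ± √221.38) / 9.80 = (17.50 ± 14.88) / 9.80 → t = 0.2675 s or 3.304 s.
The first (ascending) time is 0.2675 s.

0.267 s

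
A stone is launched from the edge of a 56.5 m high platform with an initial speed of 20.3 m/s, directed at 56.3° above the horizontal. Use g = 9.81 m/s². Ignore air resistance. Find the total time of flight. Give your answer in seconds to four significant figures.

5.527 s

Resolve: vₓ = 20.30 cos 56.3° = 11.26 m/s and v_y0 = 20.30 sin 56.3° = 16.89 m/s.
The projectile lands when y = 56.5 + (16.89) t − ½·9.81·t² = 0. Positive root: t = (16.89 + √(16.89² + 2·9.81·56.5)) / 9.81 = (16.89 + 37.33) / 9.81 = 5.527 s.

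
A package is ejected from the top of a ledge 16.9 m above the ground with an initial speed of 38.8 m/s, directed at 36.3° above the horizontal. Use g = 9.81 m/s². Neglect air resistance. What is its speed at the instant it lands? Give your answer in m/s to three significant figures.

Components: vₓ = 38.80 cos 36.3° = 31.27 m/s, v_y0 = 38.80 sin 36.3° = 22.97 m/s.
Vertical motion (up positive, ground at y = 0): 4.905 t² − (22.97) t − 16.9 = 0, so t = (22.97 + √(22.97² + 2·9.81·16.9)) / 9.81 = (22.97 + 29.31) / 9.81 = 5.329 s.
Vertical velocity at impact: v_y = v_y0 − g t = 22.97 − 9.81 × 5.329 = −29.31 m/s.
Speed: |v| = √(vₓ² + v_y²) = √(31.27² + 29.31²) = 42.86 m/s.

42.9 m/s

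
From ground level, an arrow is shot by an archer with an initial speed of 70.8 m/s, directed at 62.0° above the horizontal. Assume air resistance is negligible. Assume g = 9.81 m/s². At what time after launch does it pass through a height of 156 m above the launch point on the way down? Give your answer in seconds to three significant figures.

Resolve: vₓ = 70.80 cos 62.0° = 33.24 m/s and v_y0 = 70.80 sin 62.0° = 62.51 m/s.
Height y(t) = 62.51 t − 4.905 t² = 156 gives 4.905 t² − 62.51 t + 156 = 0.
Quadratic formula: t = (62.51 ± √847.12) / 9.81 = (62.51 ± 29.11) / 9.81 → t = 3.405 s or 9.339 s.
The descending-branch root is 9.339 s.

9.34 s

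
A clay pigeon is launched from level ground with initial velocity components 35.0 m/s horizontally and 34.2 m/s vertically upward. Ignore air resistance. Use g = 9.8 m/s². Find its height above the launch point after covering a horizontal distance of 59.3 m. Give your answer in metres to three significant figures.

x = vₓ t ⇒ t = 59.3/35.00 = 1.694 s.
Height: y = v_y0 t − ½ g t² = 34.20 × 1.694 − 4.900 × 1.694² = 57.94 − 14.07 = 43.88 m.

43.9 m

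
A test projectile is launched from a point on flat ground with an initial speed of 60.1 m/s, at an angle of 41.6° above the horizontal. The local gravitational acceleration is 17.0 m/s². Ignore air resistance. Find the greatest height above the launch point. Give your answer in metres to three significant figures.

Horizontal component vₓ = 60.10 cos 41.6° = 44.94 m/s; vertical v_y0 = 60.10 sin 41.6° = 39.90 m/s.
Peak height H = v_y0² / (2g) = 1592.2 / 34.00 = 46.83 m.

46.8 m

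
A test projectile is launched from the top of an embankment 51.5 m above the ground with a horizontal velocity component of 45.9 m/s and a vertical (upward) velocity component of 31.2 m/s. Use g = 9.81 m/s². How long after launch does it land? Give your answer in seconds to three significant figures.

With up positive and y = 0 at the ground: y(t) = 51.5 + (31.20) t − 4.905 t². Setting y = 0 and taking the positive root: t = [31.20 + √(31.20² + 2·9.81·51.5)] / 9.81 = (31.20 + 44.54) / 9.81 = 7.721 s.

7.72 s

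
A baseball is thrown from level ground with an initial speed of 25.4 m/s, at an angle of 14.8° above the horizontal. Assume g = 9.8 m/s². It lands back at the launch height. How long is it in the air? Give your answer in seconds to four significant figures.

Components: vₓ = 25.40 cos 14.8° = 24.56 m/s, v_y0 = 25.40 sin 14.8° = 6.488 m/s.
Landing at launch height ⇒ T = 2 v_y0 / g = 2 × 6.488 / 9.80 = 1.324 s.

1.324 s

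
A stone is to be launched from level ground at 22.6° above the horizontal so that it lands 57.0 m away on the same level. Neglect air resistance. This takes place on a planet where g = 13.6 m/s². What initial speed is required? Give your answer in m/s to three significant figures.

On level ground R = v₀² sin 2θ / g ⇒ v₀ = √(gR / sin 2θ).
v₀ = √(13.6 × 57.0 / sin 45.20°) = √(775.2 / 0.7096) = √1092.5 = 33.05 m/s.

33.1 m/s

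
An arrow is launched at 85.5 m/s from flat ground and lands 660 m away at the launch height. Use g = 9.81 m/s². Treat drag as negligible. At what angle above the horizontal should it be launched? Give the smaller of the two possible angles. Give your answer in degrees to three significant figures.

31.2°

Level-ground range R = v₀² sin(2θ)/g ⇒ sin(2θ) = gR/v₀² = 9.81 × 660 / 85.5² = 0.8857.
2θ = 62.34° or 180° − 62.34° = 117.7°, so θ = 31.17° or 58.83°.
The smaller angle is 31.17°.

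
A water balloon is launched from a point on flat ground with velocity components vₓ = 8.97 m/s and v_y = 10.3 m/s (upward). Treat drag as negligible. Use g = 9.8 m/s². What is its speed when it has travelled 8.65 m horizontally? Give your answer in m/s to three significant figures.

9.01 m/s

x = vₓ t ⇒ t = 8.65/8.970 = 0.9643 s.
Vertical velocity there: v_y = v_y0 − g t = 10.30 − 9.80 × 0.9643 = 0.8496 m/s.
Speed: √(vₓ² + v_y²) = √(8.970² + 0.8496²) = 9.010 m/s.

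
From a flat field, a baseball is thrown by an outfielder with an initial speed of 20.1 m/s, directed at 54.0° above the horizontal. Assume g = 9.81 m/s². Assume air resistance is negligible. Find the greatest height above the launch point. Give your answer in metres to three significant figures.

13.5 m

Resolve: vₓ = 20.10 cos 54.0° = 11.81 m/s and v_y0 = 20.10 sin 54.0° = 16.26 m/s.
At the apex v_y = 0, so H = v_y0²/(2g) = 16.26²/19.62 = 13.48 m.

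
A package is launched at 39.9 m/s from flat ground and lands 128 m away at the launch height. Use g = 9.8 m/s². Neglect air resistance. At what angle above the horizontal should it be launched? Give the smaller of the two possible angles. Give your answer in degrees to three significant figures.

26.0°

From R = (v₀²/g) sin 2θ: sin 2θ = 9.80 × 128 / 1592.0 = 0.7879.
2θ = 51.99° or 180° − 51.99° = 128.0°, so θ = 26.00° or 64.00°.
The smaller angle is 26.00°.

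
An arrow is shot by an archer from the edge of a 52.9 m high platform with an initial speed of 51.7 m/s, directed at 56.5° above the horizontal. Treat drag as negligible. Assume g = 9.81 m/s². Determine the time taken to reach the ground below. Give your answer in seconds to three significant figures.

Horizontal component vₓ = 51.70 cos 56.5° = 28.54 m/s; vertical v_y0 = 51.70 sin 56.5° = 43.11 m/s.
Vertical motion (up positive, ground at y = 0): 4.905 t² − (43.11) t − 52.9 = 0, so t = (43.11 + √(43.11² + 2·9.81·52.9)) / 9.81 = (43.11 + 53.82) / 9.81 = 9.881 s.

9.88 s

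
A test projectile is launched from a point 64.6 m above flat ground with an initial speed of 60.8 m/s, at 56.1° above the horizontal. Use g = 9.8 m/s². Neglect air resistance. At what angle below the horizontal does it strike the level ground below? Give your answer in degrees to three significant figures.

61.2°

vₓ = 60.80 cos 56.1° = 33.91 m/s; v_y0 = 60.80 sin 56.1° = 50.46 m/s.
The projectile lands when y = 64.6 + (50.46) t − ½·9.80·t² = 0. Positive root: t = (50.46 + √(50.46² + 2·9.80·64.6)) / 9.80 = (50.46 + 61.75) / 9.80 = 11.45 s.
At impact: v_y = v_y0 − g t = −61.75 m/s; vₓ = 33.91 m/s.
Angle below horizontal: arctan(|v_y|/vₓ) = arctan(61.75/33.91) = 61.23°.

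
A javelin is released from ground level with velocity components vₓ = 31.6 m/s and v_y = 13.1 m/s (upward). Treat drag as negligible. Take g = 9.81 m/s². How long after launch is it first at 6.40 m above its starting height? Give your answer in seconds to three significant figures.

0.644 s

Height y(t) = 13.10 t − 4.905 t² = 6.40 gives 4.905 t² − 13.10 t + 6.40 = 0.
Quadratic formula: t = (13.10 ± √46.042) / 9.81 = (13.10 ± 6.785) / 9.81 → t = 0.6437 s or 2.027 s.
The first (ascending) time is 0.6437 s.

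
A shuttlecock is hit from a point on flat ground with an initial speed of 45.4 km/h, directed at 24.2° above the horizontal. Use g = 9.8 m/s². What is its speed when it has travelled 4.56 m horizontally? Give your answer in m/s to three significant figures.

Convert: 45.4 km/h = 45.4/3.6 = 12.61 m/s.
Components: vₓ = 12.61 cos 24.2° = 11.50 m/s, v_y0 = 12.61 sin 24.2° = 5.170 m/s.
Time to reach x = 4.56 m: t = x/vₓ = 4.56/11.50 = 0.3964 s.
Vertical velocity there: v_y = v_y0 − g t = 5.170 − 9.80 × 0.3964 = 1.285 m/s.
Speed: √(vₓ² + v_y²) = √(11.50² + 1.285²) = 11.57 m/s.

11.6 m/s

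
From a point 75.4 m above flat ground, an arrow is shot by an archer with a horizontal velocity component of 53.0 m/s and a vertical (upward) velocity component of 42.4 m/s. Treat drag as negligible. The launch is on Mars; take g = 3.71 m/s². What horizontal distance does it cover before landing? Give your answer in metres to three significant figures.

The projectile lands when y = 75.4 + (42.40) t − ½·3.71·t² = 0. Positive root: t = (42.40 + √(42.40² + 2·3.71·75.4)) / 3.71 = (42.40 + 48.55) / 3.71 = 24.52 s.
Horizontal distance: R = vₓ t = 53.00 × 24.52 = 1299 m.

1300 m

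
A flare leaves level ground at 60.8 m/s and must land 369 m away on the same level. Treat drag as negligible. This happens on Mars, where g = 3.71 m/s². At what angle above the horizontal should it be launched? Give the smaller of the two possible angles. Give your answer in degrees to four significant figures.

10.87°

Level-ground range R = v₀² sin(2θ)/g ⇒ sin(2θ) = gR/v₀² = 3.71 × 369 / 60.8² = 0.3703.
2θ = 21.74° or 180° − 21.74° = 158.3°, so θ = 10.87° or 79.13°.
The smaller angle is 10.87°.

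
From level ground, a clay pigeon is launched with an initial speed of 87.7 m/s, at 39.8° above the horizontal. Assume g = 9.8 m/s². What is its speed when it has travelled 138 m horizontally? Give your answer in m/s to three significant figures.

Components: vₓ = 87.70 cos 39.8° = 67.38 m/s, v_y0 = 87.70 sin 39.8° = 56.14 m/s.
Time to reach x = 138 m: t = x/vₓ = 138/67.38 = 2.048 s.
Vertical velocity there: v_y = v_y0 − g t = 56.14 − 9.80 × 2.048 = 36.07 m/s.
Speed: √(vₓ² + v_y²) = √(67.38² + 36.07²) = 76.42 m/s.

76.4 m/s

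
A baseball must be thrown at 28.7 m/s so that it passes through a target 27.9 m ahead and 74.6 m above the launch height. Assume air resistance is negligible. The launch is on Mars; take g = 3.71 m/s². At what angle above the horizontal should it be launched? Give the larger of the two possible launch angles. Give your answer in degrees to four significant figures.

Trajectory: y = x tanθ − g x² (1 + tan²θ)/(2v₀²). With x = 27.9, y = 74.6, v₀ = 28.7, g = 3.71:
1.753 tan²θ − 27.9 tanθ + (76.35) = 0.
tanθ = [27.9 ± √(27.9² − 4 × 1.753 × (76.35))] / (2 × 1.753) = (27.9 ± 15.59) / 3.506, giving tanθ = 3.511 or 12.40.
θ = 74.10° or 85.39°; the larger is 85.39°.

85.39°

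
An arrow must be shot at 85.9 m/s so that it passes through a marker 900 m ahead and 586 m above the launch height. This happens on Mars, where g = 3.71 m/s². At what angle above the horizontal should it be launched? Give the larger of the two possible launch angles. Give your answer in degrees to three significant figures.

72.7°

Trajectory: y = x tanθ − g x² (1 + tan²θ)/(2v₀²). With x = 900, y = 586, v₀ = 85.9, g = 3.71:
203.6 tan²θ − 900 tanθ + (789.6) = 0.
tanθ = [900 ± √(900² − 4 × 203.6 × (789.6))] / (2 × 203.6) = (900 ± 408.4) / 407.3, giving tanθ = 1.207 or 3.213.
θ = 50.36° or 72.71°; the larger is 72.71°.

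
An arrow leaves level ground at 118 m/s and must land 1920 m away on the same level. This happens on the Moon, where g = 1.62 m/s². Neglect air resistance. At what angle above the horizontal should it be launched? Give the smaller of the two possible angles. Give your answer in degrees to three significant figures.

From R = (v₀²/g) sin 2θ: sin 2θ = 1.62 × 1920 / 13924 = 0.2234.
2θ = 12.91° or 180° − 12.91° = 167.1°, so θ = 6.454° or 83.55°.
The smaller angle is 6.454°.

6.45°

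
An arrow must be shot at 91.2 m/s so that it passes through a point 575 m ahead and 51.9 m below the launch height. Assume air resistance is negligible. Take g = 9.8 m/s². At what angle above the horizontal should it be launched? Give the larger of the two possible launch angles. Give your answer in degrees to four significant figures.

69.52°

Trajectory: y = x tanθ − g x² (1 + tan²θ)/(2v₀²). With x = 575, y = −51.9, v₀ = 91.2, g = 9.80:
194.8 tan²θ − 575 tanθ + (142.9) = 0.
tanθ = [575 ± √(575² − 4 × 194.8 × (142.9))] / (2 × 194.8) = (575 ± 468.3) / 389.6, giving tanθ = 0.2739 or 2.678.
θ = 15.32° or 69.52°; the larger is 69.52°.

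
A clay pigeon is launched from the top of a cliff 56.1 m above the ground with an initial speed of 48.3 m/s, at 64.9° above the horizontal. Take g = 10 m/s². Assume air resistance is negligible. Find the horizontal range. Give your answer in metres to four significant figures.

vₓ = 48.30 cos 64.9° = 20.49 m/s; v_y0 = 48.30 sin 64.9° = 43.74 m/s.
The projectile lands when y = 56.1 + (43.74) t − ½·10.0·t² = 0. Positive root: t = (43.74 + √(43.74² + 2·10.0·56.1)) / 10.0 = (43.74 + 55.09) / 10.0 = 9.883 s.
Horizontal distance: R = vₓ t = 20.49 × 9.883 = 202.5 m.

202.5 m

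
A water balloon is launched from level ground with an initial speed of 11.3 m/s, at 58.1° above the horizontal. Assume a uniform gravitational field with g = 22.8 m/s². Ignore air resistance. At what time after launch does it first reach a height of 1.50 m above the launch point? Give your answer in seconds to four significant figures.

Horizontal component vₓ = 11.30 cos 58.1° = 5.971 m/s; vertical v_y0 = 11.30 sin 58.1° = 9.593 m/s.
Height y(t) = 9.593 t − 11.40 t² = 1.50 gives 11.40 t² − 9.593 t + 1.50 = 0.
t = [9.593 ± √(9.593² − 2·22.8·1.50)] / 22.8 = (9.593 ± 4.861) / 22.8, so t = 0.2075 s or t = 0.6340 s.
The first (ascending) time is 0.2075 s.

0.2075 s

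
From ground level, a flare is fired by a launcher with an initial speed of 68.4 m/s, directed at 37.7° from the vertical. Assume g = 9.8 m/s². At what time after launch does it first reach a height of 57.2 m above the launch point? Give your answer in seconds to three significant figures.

1.18 s

Resolve: vₓ = 68.40 sin 37.7° = 41.83 m/s and v_y0 = 68.40 cos 37.7° = 54.12 m/s.
Require v_y0 t − ½ g t² = 57.2, i.e. 4.900 t² − 54.12 t + 57.2 = 0.
t = [54.12 ± √(54.12² − 2·9.80·57.2)] / 9.80 = (54.12 ± 42.52) / 9.80, so t = 1.184 s or t = 9.861 s.
The first (ascending) time is 1.184 s.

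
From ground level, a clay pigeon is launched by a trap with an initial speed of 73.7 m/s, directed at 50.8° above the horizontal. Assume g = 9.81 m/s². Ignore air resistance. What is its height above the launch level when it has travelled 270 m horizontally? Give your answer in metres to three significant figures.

vₓ = 73.70 cos 50.8° = 46.58 m/s; v_y0 = 73.70 sin 50.8° = 57.11 m/s.
Time to reach x = 270 m: t = x/vₓ = 270/46.58 = 5.796 s.
Height: y = v_y0 t − ½ g t² = 57.11 × 5.796 − 4.905 × 5.796² = 331.1 − 164.8 = 166.3 m.

166 m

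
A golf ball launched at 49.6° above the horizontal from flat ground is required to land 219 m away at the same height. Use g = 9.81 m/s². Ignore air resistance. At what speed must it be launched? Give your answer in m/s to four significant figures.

46.65 m/s

Level-ground range: R = v₀² sin(2θ)/g, so v₀ = √(gR / sin 2θ).
v₀ = √(9.81 × 219 / sin 99.20°) = √(2148 / 0.9871) = √2176.4 = 46.65 m/s.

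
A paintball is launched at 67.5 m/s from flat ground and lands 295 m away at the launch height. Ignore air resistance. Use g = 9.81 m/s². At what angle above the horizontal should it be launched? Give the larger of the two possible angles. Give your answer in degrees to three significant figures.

70.3°

R = v₀² sin 2θ / g gives sin 2θ = gR/v₀² = 9.81·295/67.5² = 0.6352.
2θ = 39.43° or 180° − 39.43° = 140.6°, so θ = 19.72° or 70.28°.
The larger angle is 70.28°.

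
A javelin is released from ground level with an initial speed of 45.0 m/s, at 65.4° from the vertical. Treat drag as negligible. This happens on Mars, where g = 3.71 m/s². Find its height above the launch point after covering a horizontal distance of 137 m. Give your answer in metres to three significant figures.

41.9 m

Components: vₓ = 45.00 sin 65.4° = 40.92 m/s, v_y0 = 45.00 cos 65.4° = 18.73 m/s.
Time to reach x = 137 m: t = x/vₓ = 137/40.92 = 3.348 s.
Height: y = v_y0 t − ½ g t² = 18.73 × 3.348 − 1.855 × 3.348² = 62.72 − 20.80 = 41.93 m.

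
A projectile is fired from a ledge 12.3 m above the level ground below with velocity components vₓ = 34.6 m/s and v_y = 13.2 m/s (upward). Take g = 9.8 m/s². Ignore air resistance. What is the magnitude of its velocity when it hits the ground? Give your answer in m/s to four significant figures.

40.16 m/s

With up positive and y = 0 at the ground: y(t) = 12.3 + (13.20) t − 4.900 t². Setting y = 0 and taking the positive root: t = [13.20 + √(13.20² + 2·9.80·12.3)] / 9.80 = (13.20 + 20.38) / 9.80 = 3.426 s.
Vertical velocity at impact: v_y = v_y0 − g t = 13.20 − 9.80 × 3.426 = −20.38 m/s.
Speed: |v| = √(vₓ² + v_y²) = √(34.60² + 20.38²) = 40.16 m/s.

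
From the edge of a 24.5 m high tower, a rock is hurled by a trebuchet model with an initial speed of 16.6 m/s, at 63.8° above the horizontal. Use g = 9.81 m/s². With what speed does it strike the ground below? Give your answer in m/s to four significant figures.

vₓ = 16.60 cos 63.8° = 7.329 m/s; v_y0 = 16.60 sin 63.8° = 14.89 m/s.
The projectile lands when y = 24.5 + (14.89) t − ½·9.81·t² = 0. Positive root: t = (14.89 + √(14.89² + 2·9.81·24.5)) / 9.81 = (14.89 + 26.51) / 9.81 = 4.220 s.
Vertical velocity at impact: v_y = v_y0 − g t = 14.89 − 9.81 × 4.220 = −26.51 m/s.
Speed: |v| = √(vₓ² + v_y²) = √(7.329² + 26.51²) = 27.50 m/s.

27.50 m/s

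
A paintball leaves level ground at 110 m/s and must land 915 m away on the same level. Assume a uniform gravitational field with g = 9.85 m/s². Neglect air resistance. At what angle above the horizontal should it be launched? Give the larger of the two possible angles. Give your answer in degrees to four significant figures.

65.93°

From R = (v₀²/g) sin 2θ: sin 2θ = 9.85 × 915 / 12100 = 0.7449.
2θ = 48.15° or 180° − 48.15° = 131.9°, so θ = 24.07° or 65.93°.
The larger angle is 65.93°.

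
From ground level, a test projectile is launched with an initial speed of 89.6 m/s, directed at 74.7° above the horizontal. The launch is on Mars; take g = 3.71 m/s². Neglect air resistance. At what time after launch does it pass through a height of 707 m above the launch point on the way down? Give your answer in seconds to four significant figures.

36.00 s

Horizontal component vₓ = 89.60 cos 74.7° = 23.64 m/s; vertical v_y0 = 89.60 sin 74.7° = 86.42 m/s.
Height y(t) = 86.42 t − 1.855 t² = 707 gives 1.855 t² − 86.42 t + 707 = 0.
t = [86.42 ± √(86.42² − 2·3.71·707)] / 3.71 = (86.42 ± 47.15) / 3.71, so t = 10.59 s or t = 36.00 s.
The descending-branch root is 36.00 s.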